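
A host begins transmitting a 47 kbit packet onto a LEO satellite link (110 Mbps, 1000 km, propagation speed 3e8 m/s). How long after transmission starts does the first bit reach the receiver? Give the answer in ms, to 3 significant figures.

3.33 ms

First bit experiences only propagation delay: d/s = 1000000/300000000 = 3.33 ms.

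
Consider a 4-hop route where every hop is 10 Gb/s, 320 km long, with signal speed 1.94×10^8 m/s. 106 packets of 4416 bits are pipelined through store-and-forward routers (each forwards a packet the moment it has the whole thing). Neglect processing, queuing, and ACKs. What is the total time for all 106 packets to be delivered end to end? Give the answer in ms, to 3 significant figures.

6.65 ms

Per-hop transmission t_tx = L/R = 4416/10000000000 = 0.0004416 ms.
Per-hop propagation t_prop = 320000/194000000 = 1.64948 ms.
Pipeline fill: first packet needs 4·t_tx to clear all hops; remaining 105 packets each add one t_tx.
Total = (4+106-1)·t_tx + 4·t_prop = 109·0.0004416 + 4·1.64948 = 6.65 ms.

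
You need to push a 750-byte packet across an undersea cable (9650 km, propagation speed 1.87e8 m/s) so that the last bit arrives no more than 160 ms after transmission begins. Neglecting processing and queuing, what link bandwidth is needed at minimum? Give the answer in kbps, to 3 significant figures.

55.4 kbps

L = 6000 bits.
Propagation delay = 9650000 / 187000000 = 51.6043 ms.
Transmission budget = 160 − 51.6043 = 108.396 ms.
R ≥ L / t_tx = 6000 bits / 0.108396 s = 55.4 kbps.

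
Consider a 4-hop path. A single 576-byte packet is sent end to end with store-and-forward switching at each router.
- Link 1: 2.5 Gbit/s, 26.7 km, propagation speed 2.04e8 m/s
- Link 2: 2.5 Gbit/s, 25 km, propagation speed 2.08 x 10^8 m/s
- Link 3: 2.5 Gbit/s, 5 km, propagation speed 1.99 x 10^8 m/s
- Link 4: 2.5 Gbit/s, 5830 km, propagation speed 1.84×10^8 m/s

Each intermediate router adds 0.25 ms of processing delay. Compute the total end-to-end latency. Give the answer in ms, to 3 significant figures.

32.7 ms

L = 576 × 8 = 4608 bits.
Transmission delay per hop = L/R = 4608/2500000000 = 0.0018432 ms; 4 hops → 0.0073728 ms.
Propagation delays (d/s per hop): 0.130882, 0.120192, 0.0251256, 31.6848 ms; sum = 31.961 ms.
Processing at 3 router(s): 3 × 0.25 ms = 0.75 ms.
End-to-end = 32.7 ms.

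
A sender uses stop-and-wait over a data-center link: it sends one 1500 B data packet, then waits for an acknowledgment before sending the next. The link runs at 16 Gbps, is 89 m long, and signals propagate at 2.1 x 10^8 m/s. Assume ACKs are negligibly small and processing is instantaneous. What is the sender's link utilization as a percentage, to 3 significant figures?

t_tx = L/R = 12000/16000000000 = 7.5e-07 s.
t_prop = 89/210000000 = 4.2381e-07 s; RTT = 8.47619e-07 s.
Cycle = t_tx + RTT = 1.59762e-06 s.
Utilization = t_tx / cycle = 7.5e-07/1.59762e-06 = 46.9 %.

46.9 %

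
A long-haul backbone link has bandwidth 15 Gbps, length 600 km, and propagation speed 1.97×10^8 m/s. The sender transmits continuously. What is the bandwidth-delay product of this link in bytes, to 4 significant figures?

Propagation delay = 600000 / 197000000 = 0.00304569 s.
BDP = R × t_prop = 15000000000 × 0.00304569 = 45685300 bits.
In bytes: 45685300/8 = 5711000 bytes.

5711000 bytes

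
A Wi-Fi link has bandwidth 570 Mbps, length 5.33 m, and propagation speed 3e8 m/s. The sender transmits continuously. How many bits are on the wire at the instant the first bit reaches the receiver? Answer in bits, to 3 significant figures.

Propagation delay = 5.33 / 300000000 = 1.77667e-08 s.
BDP = R × t_prop = 570000000 × 1.77667e-08 = 10.127 bits.

10.1 bits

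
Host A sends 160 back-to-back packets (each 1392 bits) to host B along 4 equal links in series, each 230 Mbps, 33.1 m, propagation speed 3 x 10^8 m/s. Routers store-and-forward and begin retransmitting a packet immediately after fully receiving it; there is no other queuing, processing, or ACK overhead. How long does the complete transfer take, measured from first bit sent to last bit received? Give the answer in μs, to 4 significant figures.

Per-hop transmission t_tx = L/R = 1392/230000000 = 6.05217 μs.
Per-hop propagation t_prop = 33.1/300000000 = 0.110333 μs.
Pipeline fill: first packet needs 4·t_tx to clear all hops; remaining 159 packets each add one t_tx.
Total = (4+160-1)·t_tx + 4·t_prop = 163·6.05217 + 4·0.110333 = 986.9 μs.

986.9 μs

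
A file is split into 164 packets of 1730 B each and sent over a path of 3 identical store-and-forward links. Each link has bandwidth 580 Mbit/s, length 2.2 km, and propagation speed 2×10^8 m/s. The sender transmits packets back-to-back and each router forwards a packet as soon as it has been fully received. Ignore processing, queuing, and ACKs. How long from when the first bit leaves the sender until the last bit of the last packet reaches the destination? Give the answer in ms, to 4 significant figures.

Per-hop transmission t_tx = L/R = 13840/580000000 = 0.0238621 ms.
Per-hop propagation t_prop = 2200/200000000 = 0.011 ms.
Pipeline fill: first packet needs 3·t_tx to clear all hops; remaining 163 packets each add one t_tx.
Total = (3+164-1)·t_tx + 3·t_prop = 166·0.0238621 + 3·0.011 = 3.994 ms.

3.994 ms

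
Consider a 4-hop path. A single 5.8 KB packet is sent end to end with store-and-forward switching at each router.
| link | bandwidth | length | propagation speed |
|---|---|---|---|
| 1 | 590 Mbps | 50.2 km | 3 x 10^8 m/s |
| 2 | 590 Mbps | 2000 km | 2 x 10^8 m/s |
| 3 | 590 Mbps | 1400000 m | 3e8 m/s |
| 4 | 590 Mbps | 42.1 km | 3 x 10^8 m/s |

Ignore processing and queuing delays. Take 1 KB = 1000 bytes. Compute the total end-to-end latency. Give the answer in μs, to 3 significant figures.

L = 46400 bits.
Transmission delay per hop = L/R = 46400/590000000 = 78.6441 μs; 4 hops → 314.576 μs.
Propagation delays (d/s per hop): 167.333, 10000, 4666.67, 140.333 μs; sum = 14974.3 μs.
End-to-end = 15300 μs.

15300 μs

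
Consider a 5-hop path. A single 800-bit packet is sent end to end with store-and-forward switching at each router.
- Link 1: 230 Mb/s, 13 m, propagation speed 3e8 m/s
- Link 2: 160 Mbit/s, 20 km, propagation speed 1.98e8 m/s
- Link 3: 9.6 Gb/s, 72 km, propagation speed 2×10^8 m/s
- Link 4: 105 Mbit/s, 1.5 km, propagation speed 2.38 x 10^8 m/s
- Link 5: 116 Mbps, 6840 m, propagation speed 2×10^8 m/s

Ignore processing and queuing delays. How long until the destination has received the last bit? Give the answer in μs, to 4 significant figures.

Transmission delays (L/R per hop): 3.47826, 5, 0.0833333, 7.61905, 6.89655 μs; sum = 23.0772 μs.
Propagation delays (d/s per hop): 0.0433333, 101.01, 360, 6.30252, 34.2 μs; sum = 501.556 μs.
End-to-end = 524.6 μs.

524.6 μs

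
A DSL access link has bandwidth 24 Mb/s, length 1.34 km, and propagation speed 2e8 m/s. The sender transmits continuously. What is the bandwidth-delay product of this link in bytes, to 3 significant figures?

20.1 bytes

Propagation delay = 1340 / 200000000 = 6.7e-06 s.
BDP = R × t_prop = 24000000 × 6.7e-06 = 160.8 bits.
In bytes: 160.8/8 = 20.1 bytes.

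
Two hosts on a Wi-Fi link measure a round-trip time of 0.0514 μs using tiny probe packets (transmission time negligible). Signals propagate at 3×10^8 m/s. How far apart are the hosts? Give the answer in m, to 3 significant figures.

7.71 m

One-way propagation = RTT/2 = 0.0257 μs.
d = s × t = 300000000 × 2.57e-08 = 7.71 m.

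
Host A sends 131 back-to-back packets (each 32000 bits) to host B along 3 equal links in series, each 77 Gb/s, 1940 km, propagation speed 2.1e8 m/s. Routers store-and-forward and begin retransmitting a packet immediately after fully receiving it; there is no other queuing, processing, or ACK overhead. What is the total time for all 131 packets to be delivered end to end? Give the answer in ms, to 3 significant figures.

Per-hop transmission t_tx = L/R = 32000/77000000000 = 0.000415584 ms.
Per-hop propagation t_prop = 1940000/210000000 = 9.2381 ms.
Pipeline fill: first packet needs 3·t_tx to clear all hops; remaining 130 packets each add one t_tx.
Total = (3+131-1)·t_tx + 3·t_prop = 133·0.000415584 + 3·9.2381 = 27.8 ms.

27.8 ms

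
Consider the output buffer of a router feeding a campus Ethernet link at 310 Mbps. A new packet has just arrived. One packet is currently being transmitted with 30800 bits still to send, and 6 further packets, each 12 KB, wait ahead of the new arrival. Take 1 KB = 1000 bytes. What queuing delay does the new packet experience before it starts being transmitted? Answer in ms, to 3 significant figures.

1.96 ms

Each queued packet: L/R = 96000/310000000 = 0.309677 ms.
6 queued → 1.85806 ms.
Plus remaining 30800 bits of current packet: 0.0993548 ms.
Queuing delay = 1.96 ms.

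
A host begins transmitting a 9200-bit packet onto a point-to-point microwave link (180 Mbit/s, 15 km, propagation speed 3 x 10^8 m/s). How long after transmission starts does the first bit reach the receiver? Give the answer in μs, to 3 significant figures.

First bit experiences only propagation delay: d/s = 15000/300000000 = 50.0 μs.

50.0 μs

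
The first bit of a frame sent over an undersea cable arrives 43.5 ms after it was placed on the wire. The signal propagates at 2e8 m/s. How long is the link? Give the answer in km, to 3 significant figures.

d = s × t_prop = 200000000 × 0.0435 = 8700 km.

8700 km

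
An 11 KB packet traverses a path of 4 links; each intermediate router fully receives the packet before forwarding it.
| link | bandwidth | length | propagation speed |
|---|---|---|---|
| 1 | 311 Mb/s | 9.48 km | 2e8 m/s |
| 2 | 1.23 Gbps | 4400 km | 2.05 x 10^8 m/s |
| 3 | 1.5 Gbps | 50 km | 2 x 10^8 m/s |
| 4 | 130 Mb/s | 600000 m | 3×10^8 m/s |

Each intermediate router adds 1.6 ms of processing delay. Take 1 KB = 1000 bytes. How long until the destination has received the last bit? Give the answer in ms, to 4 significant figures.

L = 88000 bits.
Transmission delays (L/R per hop): 0.282958, 0.0715447, 0.0586667, 0.676923 ms; sum = 1.09009 ms.
Propagation delays (d/s per hop): 0.0474, 21.4634, 0.25, 2 ms; sum = 23.7608 ms.
Processing at 3 router(s): 3 × 1.6 ms = 4.8 ms.
End-to-end = 29.65 ms.

29.65 ms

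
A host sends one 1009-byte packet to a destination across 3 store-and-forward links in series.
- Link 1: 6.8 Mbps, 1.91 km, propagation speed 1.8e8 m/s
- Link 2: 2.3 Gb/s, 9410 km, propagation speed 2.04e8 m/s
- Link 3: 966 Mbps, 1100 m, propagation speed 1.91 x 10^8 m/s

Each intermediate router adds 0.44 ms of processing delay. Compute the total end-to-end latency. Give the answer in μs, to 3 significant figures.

L = 1009 × 8 = 8072 bits.
Transmission delays (L/R per hop): 1187.06, 3.50957, 8.35611 μs; sum = 1198.92 μs.
Propagation delays (d/s per hop): 10.6111, 46127.5, 5.75916 μs; sum = 46143.8 μs.
Processing at 2 router(s): 2 × 0.44 ms = 880 μs.
End-to-end = 48200 μs.

48200 μs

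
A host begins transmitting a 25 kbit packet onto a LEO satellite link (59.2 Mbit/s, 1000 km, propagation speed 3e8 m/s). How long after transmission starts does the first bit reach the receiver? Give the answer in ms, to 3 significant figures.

3.33 ms

First bit experiences only propagation delay: d/s = 1000000/300000000 = 3.33 ms.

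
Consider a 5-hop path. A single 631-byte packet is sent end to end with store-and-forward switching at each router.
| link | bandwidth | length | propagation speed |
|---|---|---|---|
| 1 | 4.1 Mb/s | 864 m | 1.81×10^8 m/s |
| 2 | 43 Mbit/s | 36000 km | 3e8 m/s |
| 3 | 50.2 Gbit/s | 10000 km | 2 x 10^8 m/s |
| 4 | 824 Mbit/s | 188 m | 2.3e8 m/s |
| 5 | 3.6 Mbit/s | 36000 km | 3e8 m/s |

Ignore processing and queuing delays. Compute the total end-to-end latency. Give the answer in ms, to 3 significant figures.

293 ms

L = 631 × 8 = 5048 bits.
Transmission delays (L/R per hop): 1.23122, 0.117395, 0.000100558, 0.00612621, 1.40222 ms; sum = 2.75706 ms.
Propagation delays (d/s per hop): 0.00477348, 120, 50, 0.000817391, 120 ms; sum = 290.006 ms.
End-to-end = 293 ms.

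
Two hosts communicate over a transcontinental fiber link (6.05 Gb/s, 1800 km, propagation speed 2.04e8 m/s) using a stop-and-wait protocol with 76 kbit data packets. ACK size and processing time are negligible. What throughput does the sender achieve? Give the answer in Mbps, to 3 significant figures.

t_tx = L/R = 76000/6050000000 = 1.2562e-05 s.
t_prop = 1800000/204000000 = 0.00882353 s; RTT = 0.0176471 s.
Cycle = t_tx + RTT = 0.0176596 s.
Throughput = L / cycle = 76000 / 0.0176596 = 4.30 Mbps.

4.30 Mbps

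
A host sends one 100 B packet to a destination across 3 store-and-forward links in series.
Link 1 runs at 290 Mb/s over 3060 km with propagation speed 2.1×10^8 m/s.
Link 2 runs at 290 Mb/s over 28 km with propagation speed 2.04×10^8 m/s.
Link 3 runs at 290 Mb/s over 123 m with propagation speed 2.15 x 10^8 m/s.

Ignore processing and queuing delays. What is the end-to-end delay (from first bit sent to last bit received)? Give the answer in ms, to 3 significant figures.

14.7 ms

L = 100 × 8 = 800 bits.
Transmission delay per hop = L/R = 800/290000000 = 0.00275862 ms; 3 hops → 0.00827586 ms.
Propagation delays (d/s per hop): 14.5714, 0.137255, 0.000572093 ms; sum = 14.7093 ms.
End-to-end = 14.7 ms.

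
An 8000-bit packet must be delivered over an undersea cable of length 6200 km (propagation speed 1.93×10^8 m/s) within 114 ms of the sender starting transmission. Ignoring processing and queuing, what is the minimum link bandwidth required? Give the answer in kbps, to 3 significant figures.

Propagation delay = 6200000 / 193000000 = 32.1244 ms.
Transmission budget = 114 − 32.1244 = 81.8756 ms.
R ≥ L / t_tx = 8000 bits / 0.0818756 s = 97.7 kbps.

97.7 kbps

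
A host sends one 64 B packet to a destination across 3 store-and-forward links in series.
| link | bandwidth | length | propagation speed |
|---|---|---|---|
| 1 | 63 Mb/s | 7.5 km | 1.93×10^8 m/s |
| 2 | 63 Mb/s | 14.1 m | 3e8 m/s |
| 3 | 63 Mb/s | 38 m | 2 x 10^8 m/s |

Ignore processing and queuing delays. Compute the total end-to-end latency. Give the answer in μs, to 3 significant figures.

L = 64 × 8 = 512 bits.
Transmission delay per hop = L/R = 512/63000000 = 8.12698 μs; 3 hops → 24.381 μs.
Propagation delays (d/s per hop): 38.8601, 0.047, 0.19 μs; sum = 39.0971 μs.
End-to-end = 63.5 μs.

63.5 μs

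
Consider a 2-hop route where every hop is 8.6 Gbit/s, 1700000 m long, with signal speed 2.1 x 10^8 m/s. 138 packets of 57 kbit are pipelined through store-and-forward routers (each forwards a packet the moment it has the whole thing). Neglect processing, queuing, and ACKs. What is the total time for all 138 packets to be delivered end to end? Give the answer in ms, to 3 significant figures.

Per-hop transmission t_tx = L/R = 57000/8600000000 = 0.00662791 ms.
Per-hop propagation t_prop = 1700000/210000000 = 8.09524 ms.
Pipeline fill: first packet needs 2·t_tx to clear all hops; remaining 137 packets each add one t_tx.
Total = (2+138-1)·t_tx + 2·t_prop = 139·0.00662791 + 2·8.09524 = 17.1 ms.

17.1 ms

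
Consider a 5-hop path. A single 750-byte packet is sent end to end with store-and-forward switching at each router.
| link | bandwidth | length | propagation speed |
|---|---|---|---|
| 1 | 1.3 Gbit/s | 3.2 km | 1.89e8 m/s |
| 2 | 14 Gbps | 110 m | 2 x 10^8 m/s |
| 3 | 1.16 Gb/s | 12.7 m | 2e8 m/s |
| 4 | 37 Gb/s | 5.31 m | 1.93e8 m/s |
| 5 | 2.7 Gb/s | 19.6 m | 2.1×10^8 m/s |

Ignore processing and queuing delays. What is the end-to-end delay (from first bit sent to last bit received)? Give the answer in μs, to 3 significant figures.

L = 750 × 8 = 6000 bits.
Transmission delays (L/R per hop): 4.61538, 0.428571, 5.17241, 0.162162, 2.22222 μs; sum = 12.6008 μs.
Propagation delays (d/s per hop): 16.9312, 0.55, 0.0635, 0.027513, 0.0933333 μs; sum = 17.6656 μs.
End-to-end = 30.3 μs.

30.3 μs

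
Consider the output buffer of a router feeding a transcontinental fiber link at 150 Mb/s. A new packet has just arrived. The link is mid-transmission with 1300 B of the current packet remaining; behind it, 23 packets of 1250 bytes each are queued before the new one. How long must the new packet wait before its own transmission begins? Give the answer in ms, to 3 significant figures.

Each queued packet: L/R = 10000/150000000 = 0.0666667 ms.
23 queued → 1.53333 ms.
Plus remaining 10400 bits of current packet: 0.0693333 ms.
Queuing delay = 1.60 ms.

1.60 ms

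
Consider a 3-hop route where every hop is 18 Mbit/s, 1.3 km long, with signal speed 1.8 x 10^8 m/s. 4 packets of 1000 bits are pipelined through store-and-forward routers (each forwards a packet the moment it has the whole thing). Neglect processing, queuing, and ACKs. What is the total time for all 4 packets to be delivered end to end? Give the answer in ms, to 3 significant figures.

Per-hop transmission t_tx = L/R = 1000/18000000 = 0.0555556 ms.
Per-hop propagation t_prop = 1300/180000000 = 0.00722222 ms.
Pipeline fill: first packet needs 3·t_tx to clear all hops; remaining 3 packets each add one t_tx.
Total = (3+4-1)·t_tx + 3·t_prop = 6·0.0555556 + 3·0.00722222 = 0.355 ms.

0.355 ms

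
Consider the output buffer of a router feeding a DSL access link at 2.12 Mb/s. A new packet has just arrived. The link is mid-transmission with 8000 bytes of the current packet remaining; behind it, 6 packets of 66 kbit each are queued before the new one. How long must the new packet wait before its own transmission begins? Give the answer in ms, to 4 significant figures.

Each queued packet: L/R = 66000/2120000 = 31.1321 ms.
6 queued → 186.792 ms.
Plus remaining 64000 bits of current packet: 30.1887 ms.
Queuing delay = 217.0 ms.

217.0 ms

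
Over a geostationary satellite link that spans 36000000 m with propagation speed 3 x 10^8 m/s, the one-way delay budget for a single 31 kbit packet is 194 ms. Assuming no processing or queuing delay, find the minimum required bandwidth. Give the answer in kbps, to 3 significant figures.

Propagation delay = 36000000 / 300000000 = 120 ms.
Transmission budget = 194 − 120 = 74 ms.
R ≥ L / t_tx = 31000 bits / 0.074 s = 419 kbps.

419 kbps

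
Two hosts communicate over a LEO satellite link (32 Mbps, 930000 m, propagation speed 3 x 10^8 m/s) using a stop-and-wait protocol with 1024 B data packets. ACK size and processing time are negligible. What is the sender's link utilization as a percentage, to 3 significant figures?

3.97 %

t_tx = L/R = 8192/32000000 = 0.000256 s.
t_prop = 930000/300000000 = 0.0031 s; RTT = 0.0062 s.
Cycle = t_tx + RTT = 0.006456 s.
Utilization = t_tx / cycle = 0.000256/0.006456 = 3.97 %.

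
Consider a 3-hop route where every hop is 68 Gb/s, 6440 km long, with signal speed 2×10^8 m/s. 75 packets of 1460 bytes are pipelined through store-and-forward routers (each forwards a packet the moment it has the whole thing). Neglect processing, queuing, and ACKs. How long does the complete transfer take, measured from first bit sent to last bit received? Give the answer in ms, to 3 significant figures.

96.6 ms

Per-hop transmission t_tx = L/R = 11680/68000000000 = 0.000171765 ms.
Per-hop propagation t_prop = 6440000/200000000 = 32.2 ms.
Pipeline fill: first packet needs 3·t_tx to clear all hops; remaining 74 packets each add one t_tx.
Total = (3+75-1)·t_tx + 3·t_prop = 77·0.000171765 + 3·32.2 = 96.6 ms.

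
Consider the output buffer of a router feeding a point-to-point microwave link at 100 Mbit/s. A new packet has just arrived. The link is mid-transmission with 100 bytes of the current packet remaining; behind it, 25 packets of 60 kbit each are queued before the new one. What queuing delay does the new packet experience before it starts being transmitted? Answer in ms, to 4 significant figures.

15.01 ms

Each queued packet: L/R = 60000/100000000 = 0.6 ms.
25 queued → 15 ms.
Plus remaining 800 bits of current packet: 0.008 ms.
Queuing delay = 15.01 ms.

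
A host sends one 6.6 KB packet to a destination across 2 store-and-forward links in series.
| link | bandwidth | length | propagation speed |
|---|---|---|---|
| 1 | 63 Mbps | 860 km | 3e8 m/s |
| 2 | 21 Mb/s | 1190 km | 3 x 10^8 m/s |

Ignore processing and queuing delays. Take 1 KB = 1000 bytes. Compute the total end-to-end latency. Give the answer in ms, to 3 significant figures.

10.2 ms

L = 52800 bits.
Transmission delays (L/R per hop): 0.838095, 2.51429 ms; sum = 3.35238 ms.
Propagation delays (d/s per hop): 2.86667, 3.96667 ms; sum = 6.83333 ms.
End-to-end = 10.2 ms.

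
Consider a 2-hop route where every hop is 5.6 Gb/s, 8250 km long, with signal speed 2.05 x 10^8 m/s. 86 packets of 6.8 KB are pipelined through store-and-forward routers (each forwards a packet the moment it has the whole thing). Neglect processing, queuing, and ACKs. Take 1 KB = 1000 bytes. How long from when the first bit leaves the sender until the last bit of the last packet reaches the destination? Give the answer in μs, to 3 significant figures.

81300 μs

Per-hop transmission t_tx = L/R = 54400/5600000000 = 9.71429 μs.
Per-hop propagation t_prop = 8250000/2.05e+08 = 40243.9 μs.
Pipeline fill: first packet needs 2·t_tx to clear all hops; remaining 85 packets each add one t_tx.
Total = (2+86-1)·t_tx + 2·t_prop = 87·9.71429 + 2·40243.9 = 81300 μs.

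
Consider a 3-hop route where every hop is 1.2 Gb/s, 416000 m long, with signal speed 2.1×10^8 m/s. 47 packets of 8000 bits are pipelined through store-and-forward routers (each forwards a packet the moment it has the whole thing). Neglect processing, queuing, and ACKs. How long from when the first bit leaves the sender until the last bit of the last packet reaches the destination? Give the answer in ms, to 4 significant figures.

Per-hop transmission t_tx = L/R = 8000/1200000000 = 0.00666667 ms.
Per-hop propagation t_prop = 416000/210000000 = 1.98095 ms.
Pipeline fill: first packet needs 3·t_tx to clear all hops; remaining 46 packets each add one t_tx.
Total = (3+47-1)·t_tx + 3·t_prop = 49·0.00666667 + 3·1.98095 = 6.270 ms.

6.270 ms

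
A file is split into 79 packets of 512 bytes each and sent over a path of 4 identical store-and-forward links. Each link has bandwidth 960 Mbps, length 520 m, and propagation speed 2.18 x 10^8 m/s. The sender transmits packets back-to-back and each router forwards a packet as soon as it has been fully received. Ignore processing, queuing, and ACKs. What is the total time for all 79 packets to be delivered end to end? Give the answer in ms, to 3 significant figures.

Per-hop transmission t_tx = L/R = 4096/960000000 = 0.00426667 ms.
Per-hop propagation t_prop = 520/2.18e+08 = 0.00238532 ms.
Pipeline fill: first packet needs 4·t_tx to clear all hops; remaining 78 packets each add one t_tx.
Total = (4+79-1)·t_tx + 4·t_prop = 82·0.00426667 + 4·0.00238532 = 0.359 ms.

0.359 ms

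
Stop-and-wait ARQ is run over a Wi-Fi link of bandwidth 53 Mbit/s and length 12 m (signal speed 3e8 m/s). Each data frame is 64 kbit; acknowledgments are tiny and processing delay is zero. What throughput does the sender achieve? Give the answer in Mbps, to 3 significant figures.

53.0 Mbps

t_tx = L/R = 64000/53000000 = 0.00120755 s.
t_prop = 12/300000000 = 4e-08 s; RTT = 8e-08 s.
Cycle = t_tx + RTT = 0.00120763 s.
Throughput = L / cycle = 64000 / 0.00120763 = 53.0 Mbps.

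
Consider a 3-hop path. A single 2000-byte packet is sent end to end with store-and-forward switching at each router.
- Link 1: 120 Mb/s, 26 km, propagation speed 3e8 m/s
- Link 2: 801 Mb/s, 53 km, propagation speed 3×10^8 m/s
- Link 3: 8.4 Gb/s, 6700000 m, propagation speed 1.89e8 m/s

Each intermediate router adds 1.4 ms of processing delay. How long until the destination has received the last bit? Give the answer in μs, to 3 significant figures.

L = 2000 × 8 = 16000 bits.
Transmission delays (L/R per hop): 133.333, 19.975, 1.90476 μs; sum = 155.213 μs.
Propagation delays (d/s per hop): 86.6667, 176.667, 35449.7 μs; sum = 35713.1 μs.
Processing at 2 router(s): 2 × 1.4 ms = 2800 μs.
End-to-end = 38700 μs.

38700 μs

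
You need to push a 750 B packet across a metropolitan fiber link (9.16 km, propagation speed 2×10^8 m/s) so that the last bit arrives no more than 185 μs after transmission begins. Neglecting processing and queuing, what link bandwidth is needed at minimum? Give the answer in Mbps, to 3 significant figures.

43.1 Mbps

L = 6000 bits.
Propagation delay = 9160 / 200000000 = 45.8 μs.
Transmission budget = 185 − 45.8 = 139.2 μs.
R ≥ L / t_tx = 6000 bits / 0.0001392 s = 43.1 Mbps.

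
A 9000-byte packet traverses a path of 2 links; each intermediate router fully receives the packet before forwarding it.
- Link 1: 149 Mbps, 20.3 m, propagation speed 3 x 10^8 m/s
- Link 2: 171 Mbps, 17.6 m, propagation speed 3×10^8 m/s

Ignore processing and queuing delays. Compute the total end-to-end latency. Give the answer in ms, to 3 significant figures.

L = 9000 × 8 = 72000 bits.
Transmission delays (L/R per hop): 0.483221, 0.421053 ms; sum = 0.904274 ms.
Propagation delays (d/s per hop): 6.76667e-05, 5.86667e-05 ms; sum = 0.000126333 ms.
End-to-end = 0.904 ms.

0.904 ms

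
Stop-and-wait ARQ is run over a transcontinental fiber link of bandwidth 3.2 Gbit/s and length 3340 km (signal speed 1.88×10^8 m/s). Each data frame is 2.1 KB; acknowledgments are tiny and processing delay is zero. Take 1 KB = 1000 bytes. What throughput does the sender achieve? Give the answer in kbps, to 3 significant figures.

t_tx = L/R = 16800/3200000000 = 5.25e-06 s.
t_prop = 3340000/188000000 = 0.017766 s; RTT = 0.0355319 s.
Cycle = t_tx + RTT = 0.0355372 s.
Throughput = L / cycle = 16800 / 0.0355372 = 473 kbps.

473 kbps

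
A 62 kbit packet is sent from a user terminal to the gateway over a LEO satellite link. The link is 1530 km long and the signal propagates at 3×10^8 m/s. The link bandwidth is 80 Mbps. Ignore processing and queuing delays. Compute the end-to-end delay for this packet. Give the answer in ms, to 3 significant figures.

L = 62000 bits.
Transmission delay = L/R = 62000 / 80000000 = 0.775 ms.
Propagation delay = d/s = 1530000 m / 300000000 m/s = 5.1 ms.
Total = 5.88 ms.

5.88 ms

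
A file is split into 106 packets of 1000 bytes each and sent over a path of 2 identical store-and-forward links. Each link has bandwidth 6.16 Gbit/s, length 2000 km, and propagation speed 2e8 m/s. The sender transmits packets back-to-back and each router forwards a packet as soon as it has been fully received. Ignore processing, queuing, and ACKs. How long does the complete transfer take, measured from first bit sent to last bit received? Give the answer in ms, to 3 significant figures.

20.1 ms

Per-hop transmission t_tx = L/R = 8000/6160000000 = 0.0012987 ms.
Per-hop propagation t_prop = 2000000/200000000 = 10 ms.
Pipeline fill: first packet needs 2·t_tx to clear all hops; remaining 105 packets each add one t_tx.
Total = (2+106-1)·t_tx + 2·t_prop = 107·0.0012987 + 2·10 = 20.1 ms.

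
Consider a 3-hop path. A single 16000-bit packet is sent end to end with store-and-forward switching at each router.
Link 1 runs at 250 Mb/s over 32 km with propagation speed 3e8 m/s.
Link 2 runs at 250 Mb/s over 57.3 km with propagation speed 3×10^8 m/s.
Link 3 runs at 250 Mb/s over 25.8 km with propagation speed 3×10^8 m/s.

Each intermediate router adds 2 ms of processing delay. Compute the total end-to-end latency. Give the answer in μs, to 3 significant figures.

Transmission delay per hop = L/R = 16000/250000000 = 64 μs; 3 hops → 192 μs.
Propagation delays (d/s per hop): 106.667, 191, 86 μs; sum = 383.667 μs.
Processing at 2 router(s): 2 × 2 ms = 4000 μs.
End-to-end = 4580 μs.

4580 μs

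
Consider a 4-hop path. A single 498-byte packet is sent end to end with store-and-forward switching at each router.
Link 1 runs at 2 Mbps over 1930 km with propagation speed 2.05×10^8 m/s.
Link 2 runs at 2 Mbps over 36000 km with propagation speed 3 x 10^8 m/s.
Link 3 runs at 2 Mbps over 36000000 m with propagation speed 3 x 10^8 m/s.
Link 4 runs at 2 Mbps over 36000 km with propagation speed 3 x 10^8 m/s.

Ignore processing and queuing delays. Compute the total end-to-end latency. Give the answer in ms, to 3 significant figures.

377 ms

L = 498 × 8 = 3984 bits.
Transmission delay per hop = L/R = 3984/2000000 = 1.992 ms; 4 hops → 7.968 ms.
Propagation delays (d/s per hop): 9.41463, 120, 120, 120 ms; sum = 369.415 ms.
End-to-end = 377 ms.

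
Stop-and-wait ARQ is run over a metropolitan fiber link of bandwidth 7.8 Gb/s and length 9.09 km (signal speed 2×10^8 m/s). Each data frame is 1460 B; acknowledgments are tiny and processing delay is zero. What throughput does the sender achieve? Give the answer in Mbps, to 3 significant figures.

126 Mbps

t_tx = L/R = 11680/7800000000 = 1.49744e-06 s.
t_prop = 9090/200000000 = 4.545e-05 s; RTT = 9.09e-05 s.
Cycle = t_tx + RTT = 9.23974e-05 s.
Throughput = L / cycle = 11680 / 9.23974e-05 = 126 Mbps.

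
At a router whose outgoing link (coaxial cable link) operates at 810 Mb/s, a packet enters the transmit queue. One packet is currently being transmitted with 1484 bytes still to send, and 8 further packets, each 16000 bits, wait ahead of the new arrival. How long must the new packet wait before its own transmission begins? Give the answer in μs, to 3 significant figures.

Each queued packet: L/R = 16000/810000000 = 19.7531 μs.
8 queued → 158.025 μs.
Plus remaining 11872 bits of current packet: 14.6568 μs.
Queuing delay = 173 μs.

173 μs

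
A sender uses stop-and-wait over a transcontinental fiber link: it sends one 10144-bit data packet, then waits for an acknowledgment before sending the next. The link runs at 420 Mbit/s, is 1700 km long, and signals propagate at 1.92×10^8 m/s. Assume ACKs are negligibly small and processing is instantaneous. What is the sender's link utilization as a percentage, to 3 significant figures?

t_tx = L/R = 10144/420000000 = 2.41524e-05 s.
t_prop = 1700000/192000000 = 0.00885417 s; RTT = 0.0177083 s.
Cycle = t_tx + RTT = 0.0177325 s.
Utilization = t_tx / cycle = 2.41524e-05/0.0177325 = 0.136 %.

0.136 %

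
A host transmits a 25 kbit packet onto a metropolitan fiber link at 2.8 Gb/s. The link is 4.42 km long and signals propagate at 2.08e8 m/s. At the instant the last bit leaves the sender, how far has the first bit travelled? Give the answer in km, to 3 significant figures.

t_tx = L/R = 25000/2800000000 = 8.92857e-06 s.
Distance = s × t_tx = 208000000 × 8.92857e-06 = 1.86 km.

1.86 km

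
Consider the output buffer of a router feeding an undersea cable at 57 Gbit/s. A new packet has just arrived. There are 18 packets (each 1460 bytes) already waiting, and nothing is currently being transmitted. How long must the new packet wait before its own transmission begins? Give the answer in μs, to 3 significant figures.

Each queued packet: L/R = 11680/57000000000 = 0.204912 μs.
18 queued → 3.68842 μs.
Queuing delay = 3.69 μs.

3.69 μs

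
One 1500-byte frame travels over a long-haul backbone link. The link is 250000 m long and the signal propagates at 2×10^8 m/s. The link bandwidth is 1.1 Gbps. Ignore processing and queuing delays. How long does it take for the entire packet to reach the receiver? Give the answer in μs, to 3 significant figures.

L = 1500 × 8 = 12000 bits.
Transmission delay = L/R = 12000 / 1100000000 = 10.9091 μs.
Propagation delay = d/s = 250000 m / 200000000 m/s = 1250 μs.
Total = 1260 μs.

1260 μs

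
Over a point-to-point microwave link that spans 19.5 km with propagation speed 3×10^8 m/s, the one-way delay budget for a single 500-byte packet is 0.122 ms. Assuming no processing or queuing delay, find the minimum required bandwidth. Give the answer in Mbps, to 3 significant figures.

L = 4000 bits.
Propagation delay = 19500 / 300000000 = 0.065 ms.
Transmission budget = 0.122 − 0.065 = 0.057 ms.
R ≥ L / t_tx = 4000 bits / 5.7e-05 s = 70.2 Mbps.

70.2 Mbps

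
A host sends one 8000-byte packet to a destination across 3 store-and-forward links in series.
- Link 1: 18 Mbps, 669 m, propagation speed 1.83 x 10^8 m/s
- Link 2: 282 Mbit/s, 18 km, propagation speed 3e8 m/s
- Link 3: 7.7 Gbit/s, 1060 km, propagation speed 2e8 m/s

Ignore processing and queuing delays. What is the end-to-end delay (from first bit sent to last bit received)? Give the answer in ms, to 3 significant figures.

L = 8000 × 8 = 64000 bits.
Transmission delays (L/R per hop): 3.55556, 0.22695, 0.00831169 ms; sum = 3.79082 ms.
Propagation delays (d/s per hop): 0.00365574, 0.06, 5.3 ms; sum = 5.36366 ms.
End-to-end = 9.15 ms.

9.15 ms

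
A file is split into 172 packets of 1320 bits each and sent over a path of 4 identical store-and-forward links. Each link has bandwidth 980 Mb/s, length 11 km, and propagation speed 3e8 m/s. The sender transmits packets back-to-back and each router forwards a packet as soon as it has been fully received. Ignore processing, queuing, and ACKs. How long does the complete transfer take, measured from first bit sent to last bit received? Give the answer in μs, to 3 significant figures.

Per-hop transmission t_tx = L/R = 1320/980000000 = 1.34694 μs.
Per-hop propagation t_prop = 11000/300000000 = 36.6667 μs.
Pipeline fill: first packet needs 4·t_tx to clear all hops; remaining 171 packets each add one t_tx.
Total = (4+172-1)·t_tx + 4·t_prop = 175·1.34694 + 4·36.6667 = 382 μs.

382 μs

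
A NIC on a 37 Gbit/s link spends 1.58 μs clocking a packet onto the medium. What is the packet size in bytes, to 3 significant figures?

7310 bytes

L = R × t_tx = 37000000000 b/s × 1.58e-06 s = 58460 bits.
In bytes: 58460 / 8 = 7310 bytes.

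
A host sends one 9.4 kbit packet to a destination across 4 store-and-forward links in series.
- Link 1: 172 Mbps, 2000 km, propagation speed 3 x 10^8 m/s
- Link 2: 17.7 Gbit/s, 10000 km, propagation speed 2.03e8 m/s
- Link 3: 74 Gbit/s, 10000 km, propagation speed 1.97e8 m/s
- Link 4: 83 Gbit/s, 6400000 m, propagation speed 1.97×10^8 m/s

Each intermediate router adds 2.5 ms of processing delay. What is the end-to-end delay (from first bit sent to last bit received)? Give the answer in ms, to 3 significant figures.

147 ms

L = 9400 bits.
Transmission delays (L/R per hop): 0.0546512, 0.000531073, 0.000127027, 0.000113253 ms; sum = 0.0554225 ms.
Propagation delays (d/s per hop): 6.66667, 49.2611, 50.7614, 32.4873 ms; sum = 139.176 ms.
Processing at 3 router(s): 3 × 2.5 ms = 7.5 ms.
End-to-end = 147 ms.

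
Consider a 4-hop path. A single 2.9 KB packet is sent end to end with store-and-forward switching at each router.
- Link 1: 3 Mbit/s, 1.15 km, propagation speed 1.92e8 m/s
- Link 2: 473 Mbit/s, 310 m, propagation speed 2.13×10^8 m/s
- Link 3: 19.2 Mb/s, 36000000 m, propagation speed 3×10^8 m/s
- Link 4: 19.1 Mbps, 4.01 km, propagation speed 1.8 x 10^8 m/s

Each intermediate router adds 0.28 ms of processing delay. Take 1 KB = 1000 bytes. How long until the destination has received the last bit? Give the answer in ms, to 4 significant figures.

131.1 ms

L = 23200 bits.
Transmission delays (L/R per hop): 7.73333, 0.0490486, 1.20833, 1.21466 ms; sum = 10.2054 ms.
Propagation delays (d/s per hop): 0.00598958, 0.0014554, 120, 0.0222778 ms; sum = 120.03 ms.
Processing at 3 router(s): 3 × 0.28 ms = 0.84 ms.
End-to-end = 131.1 ms.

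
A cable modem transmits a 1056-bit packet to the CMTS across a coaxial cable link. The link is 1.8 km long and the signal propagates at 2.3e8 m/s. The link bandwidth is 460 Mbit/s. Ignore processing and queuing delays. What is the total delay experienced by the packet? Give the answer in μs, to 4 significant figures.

Transmission delay = L/R = 1056 / 460000000 = 2.29565 μs.
Propagation delay = d/s = 1800 m / 2.3e+08 m/s = 7.82609 μs.
Total = 10.12 μs.

10.12 μs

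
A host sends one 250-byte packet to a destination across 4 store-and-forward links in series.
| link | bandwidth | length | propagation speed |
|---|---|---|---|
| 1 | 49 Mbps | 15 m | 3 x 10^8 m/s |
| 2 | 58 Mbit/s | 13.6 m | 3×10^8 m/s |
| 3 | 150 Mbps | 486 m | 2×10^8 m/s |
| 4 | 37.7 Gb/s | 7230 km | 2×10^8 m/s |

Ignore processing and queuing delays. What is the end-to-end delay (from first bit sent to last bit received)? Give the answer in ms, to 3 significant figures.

36.2 ms

L = 250 × 8 = 2000 bits.
Transmission delays (L/R per hop): 0.0408163, 0.0344828, 0.0133333, 5.30504e-05 ms; sum = 0.0886855 ms.
Propagation delays (d/s per hop): 5e-05, 4.53333e-05, 0.00243, 36.15 ms; sum = 36.1525 ms.
End-to-end = 36.2 ms.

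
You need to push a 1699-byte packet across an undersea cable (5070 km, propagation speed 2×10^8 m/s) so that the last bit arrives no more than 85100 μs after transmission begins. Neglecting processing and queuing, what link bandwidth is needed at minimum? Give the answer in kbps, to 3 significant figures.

L = 13592 bits.
Propagation delay = 5070000 / 200000000 = 25350 μs.
Transmission budget = 85100 − 25350 = 59750 μs.
R ≥ L / t_tx = 13592 bits / 0.05975 s = 227 kbps.

227 kbps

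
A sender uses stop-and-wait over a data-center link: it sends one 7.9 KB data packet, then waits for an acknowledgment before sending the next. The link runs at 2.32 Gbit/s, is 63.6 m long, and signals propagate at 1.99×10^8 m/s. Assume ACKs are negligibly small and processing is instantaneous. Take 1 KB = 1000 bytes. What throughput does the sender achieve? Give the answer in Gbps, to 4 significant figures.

t_tx = L/R = 63200/2320000000 = 2.72414e-05 s.
t_prop = 63.6/199000000 = 3.19598e-07 s; RTT = 6.39196e-07 s.
Cycle = t_tx + RTT = 2.78806e-05 s.
Throughput = L / cycle = 63200 / 2.78806e-05 = 2.267 Gbps.

2.267 Gbps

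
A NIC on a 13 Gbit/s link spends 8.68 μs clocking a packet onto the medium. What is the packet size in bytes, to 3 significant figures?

L = R × t_tx = 13000000000 b/s × 8.68e-06 s = 112840 bits.
In bytes: 112840 / 8 = 14100 bytes.

14100 bytes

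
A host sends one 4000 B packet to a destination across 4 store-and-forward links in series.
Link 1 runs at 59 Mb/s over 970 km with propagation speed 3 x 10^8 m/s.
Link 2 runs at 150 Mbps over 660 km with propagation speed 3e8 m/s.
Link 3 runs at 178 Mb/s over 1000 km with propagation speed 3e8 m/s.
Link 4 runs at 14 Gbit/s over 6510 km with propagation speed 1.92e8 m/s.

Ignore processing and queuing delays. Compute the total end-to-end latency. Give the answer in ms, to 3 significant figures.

L = 4000 × 8 = 32000 bits.
Transmission delays (L/R per hop): 0.542373, 0.213333, 0.179775, 0.00228571 ms; sum = 0.937767 ms.
Propagation delays (d/s per hop): 3.23333, 2.2, 3.33333, 33.9063 ms; sum = 42.6729 ms.
End-to-end = 43.6 ms.

43.6 ms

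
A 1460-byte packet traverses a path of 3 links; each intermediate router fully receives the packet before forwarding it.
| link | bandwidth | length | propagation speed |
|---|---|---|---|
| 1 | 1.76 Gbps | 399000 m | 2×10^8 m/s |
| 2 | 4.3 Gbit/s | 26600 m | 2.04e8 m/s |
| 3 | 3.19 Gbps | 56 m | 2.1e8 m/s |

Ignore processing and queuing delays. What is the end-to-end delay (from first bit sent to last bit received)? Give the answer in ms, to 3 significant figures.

L = 1460 × 8 = 11680 bits.
Transmission delays (L/R per hop): 0.00663636, 0.00271628, 0.00366144 ms; sum = 0.0130141 ms.
Propagation delays (d/s per hop): 1.995, 0.130392, 0.000266667 ms; sum = 2.12566 ms.
End-to-end = 2.14 ms.

2.14 ms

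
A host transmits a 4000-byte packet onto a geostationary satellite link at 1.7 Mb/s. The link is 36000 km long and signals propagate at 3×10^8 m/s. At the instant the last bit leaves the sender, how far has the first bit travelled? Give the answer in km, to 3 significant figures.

5650 km

t_tx = L/R = 32000/1700000 = 0.0188235 s.
Distance = s × t_tx = 300000000 × 0.0188235 = 5650 km.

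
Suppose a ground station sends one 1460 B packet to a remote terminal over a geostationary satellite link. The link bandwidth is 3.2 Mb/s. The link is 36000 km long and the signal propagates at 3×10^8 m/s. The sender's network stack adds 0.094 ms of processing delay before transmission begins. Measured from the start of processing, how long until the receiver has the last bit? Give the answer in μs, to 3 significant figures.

124000 μs

L = 1460 × 8 = 11680 bits.
Transmission delay = L/R = 11680 / 3200000 = 3650 μs.
Propagation delay = d/s = 36000000 m / 300000000 m/s = 120000 μs.
Plus processing delay 0.094 ms = 94 μs.
Total = 124000 μs.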